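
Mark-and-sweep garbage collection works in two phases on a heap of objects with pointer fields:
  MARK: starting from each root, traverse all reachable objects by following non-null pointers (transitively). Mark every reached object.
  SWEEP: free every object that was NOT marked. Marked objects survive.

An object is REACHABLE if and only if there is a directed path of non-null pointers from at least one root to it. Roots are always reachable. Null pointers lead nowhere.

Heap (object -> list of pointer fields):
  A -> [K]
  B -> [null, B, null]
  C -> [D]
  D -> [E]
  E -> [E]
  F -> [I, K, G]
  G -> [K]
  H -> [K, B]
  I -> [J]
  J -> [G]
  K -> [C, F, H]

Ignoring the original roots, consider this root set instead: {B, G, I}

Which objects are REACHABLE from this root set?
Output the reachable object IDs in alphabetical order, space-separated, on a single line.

Answer: B C D E F G H I J K

Derivation:
Roots: B G I
Mark B: refs=null B null, marked=B
Mark G: refs=K, marked=B G
Mark I: refs=J, marked=B G I
Mark K: refs=C F H, marked=B G I K
Mark J: refs=G, marked=B G I J K
Mark C: refs=D, marked=B C G I J K
Mark F: refs=I K G, marked=B C F G I J K
Mark H: refs=K B, marked=B C F G H I J K
Mark D: refs=E, marked=B C D F G H I J K
Mark E: refs=E, marked=B C D E F G H I J K
Unmarked (collected): A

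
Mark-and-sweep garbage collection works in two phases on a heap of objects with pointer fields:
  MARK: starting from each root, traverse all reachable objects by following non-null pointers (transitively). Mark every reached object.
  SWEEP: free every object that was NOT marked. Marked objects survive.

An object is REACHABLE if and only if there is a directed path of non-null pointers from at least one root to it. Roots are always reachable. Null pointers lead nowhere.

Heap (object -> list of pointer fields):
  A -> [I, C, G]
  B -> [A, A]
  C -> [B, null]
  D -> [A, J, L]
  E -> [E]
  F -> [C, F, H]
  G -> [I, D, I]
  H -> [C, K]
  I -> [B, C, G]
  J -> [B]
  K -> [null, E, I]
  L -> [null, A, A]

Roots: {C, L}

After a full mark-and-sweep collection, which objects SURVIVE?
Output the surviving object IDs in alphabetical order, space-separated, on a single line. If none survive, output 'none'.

Answer: A B C D G I J L

Derivation:
Roots: C L
Mark C: refs=B null, marked=C
Mark L: refs=null A A, marked=C L
Mark B: refs=A A, marked=B C L
Mark A: refs=I C G, marked=A B C L
Mark I: refs=B C G, marked=A B C I L
Mark G: refs=I D I, marked=A B C G I L
Mark D: refs=A J L, marked=A B C D G I L
Mark J: refs=B, marked=A B C D G I J L
Unmarked (collected): E F H K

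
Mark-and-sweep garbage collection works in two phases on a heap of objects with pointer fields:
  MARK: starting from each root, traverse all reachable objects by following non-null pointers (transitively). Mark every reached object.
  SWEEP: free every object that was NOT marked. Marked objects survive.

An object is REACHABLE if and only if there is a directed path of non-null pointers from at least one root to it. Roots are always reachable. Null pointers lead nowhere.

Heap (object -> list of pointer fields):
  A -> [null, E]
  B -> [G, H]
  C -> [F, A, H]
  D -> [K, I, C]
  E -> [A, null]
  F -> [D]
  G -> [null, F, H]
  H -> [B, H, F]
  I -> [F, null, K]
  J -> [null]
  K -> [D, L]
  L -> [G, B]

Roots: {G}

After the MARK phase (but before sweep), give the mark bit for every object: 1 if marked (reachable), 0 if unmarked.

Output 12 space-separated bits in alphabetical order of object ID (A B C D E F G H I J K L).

Roots: G
Mark G: refs=null F H, marked=G
Mark F: refs=D, marked=F G
Mark H: refs=B H F, marked=F G H
Mark D: refs=K I C, marked=D F G H
Mark B: refs=G H, marked=B D F G H
Mark K: refs=D L, marked=B D F G H K
Mark I: refs=F null K, marked=B D F G H I K
Mark C: refs=F A H, marked=B C D F G H I K
Mark L: refs=G B, marked=B C D F G H I K L
Mark A: refs=null E, marked=A B C D F G H I K L
Mark E: refs=A null, marked=A B C D E F G H I K L
Unmarked (collected): J

Answer: 1 1 1 1 1 1 1 1 1 0 1 1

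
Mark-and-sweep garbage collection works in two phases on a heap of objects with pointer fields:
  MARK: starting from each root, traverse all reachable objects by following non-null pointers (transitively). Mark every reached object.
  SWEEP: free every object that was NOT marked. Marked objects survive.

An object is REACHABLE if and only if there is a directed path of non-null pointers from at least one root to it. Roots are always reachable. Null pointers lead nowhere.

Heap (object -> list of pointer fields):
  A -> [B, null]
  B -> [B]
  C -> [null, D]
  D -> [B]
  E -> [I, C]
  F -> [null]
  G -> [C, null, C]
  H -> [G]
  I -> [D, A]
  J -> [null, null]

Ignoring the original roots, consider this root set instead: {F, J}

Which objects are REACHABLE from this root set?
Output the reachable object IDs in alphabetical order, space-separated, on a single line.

Answer: F J

Derivation:
Roots: F J
Mark F: refs=null, marked=F
Mark J: refs=null null, marked=F J
Unmarked (collected): A B C D E G H I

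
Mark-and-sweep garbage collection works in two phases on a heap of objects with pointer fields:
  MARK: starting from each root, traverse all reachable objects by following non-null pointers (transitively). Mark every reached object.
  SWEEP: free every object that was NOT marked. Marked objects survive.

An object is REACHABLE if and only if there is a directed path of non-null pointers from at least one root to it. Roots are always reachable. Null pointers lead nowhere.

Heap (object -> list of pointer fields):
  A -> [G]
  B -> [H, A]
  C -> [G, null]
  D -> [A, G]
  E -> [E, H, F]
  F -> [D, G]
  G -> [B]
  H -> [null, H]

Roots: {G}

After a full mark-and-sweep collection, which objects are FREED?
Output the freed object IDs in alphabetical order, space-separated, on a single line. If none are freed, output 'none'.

Answer: C D E F

Derivation:
Roots: G
Mark G: refs=B, marked=G
Mark B: refs=H A, marked=B G
Mark H: refs=null H, marked=B G H
Mark A: refs=G, marked=A B G H
Unmarked (collected): C D E F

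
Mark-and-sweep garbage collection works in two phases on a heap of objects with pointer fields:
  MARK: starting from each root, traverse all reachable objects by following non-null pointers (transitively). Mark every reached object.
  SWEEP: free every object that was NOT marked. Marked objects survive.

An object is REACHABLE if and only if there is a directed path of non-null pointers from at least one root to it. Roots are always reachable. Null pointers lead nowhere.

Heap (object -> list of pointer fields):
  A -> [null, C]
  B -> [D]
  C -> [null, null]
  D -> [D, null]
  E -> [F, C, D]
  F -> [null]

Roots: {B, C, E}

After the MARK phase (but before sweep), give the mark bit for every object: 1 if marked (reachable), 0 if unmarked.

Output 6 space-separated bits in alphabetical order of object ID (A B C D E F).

Roots: B C E
Mark B: refs=D, marked=B
Mark C: refs=null null, marked=B C
Mark E: refs=F C D, marked=B C E
Mark D: refs=D null, marked=B C D E
Mark F: refs=null, marked=B C D E F
Unmarked (collected): A

Answer: 0 1 1 1 1 1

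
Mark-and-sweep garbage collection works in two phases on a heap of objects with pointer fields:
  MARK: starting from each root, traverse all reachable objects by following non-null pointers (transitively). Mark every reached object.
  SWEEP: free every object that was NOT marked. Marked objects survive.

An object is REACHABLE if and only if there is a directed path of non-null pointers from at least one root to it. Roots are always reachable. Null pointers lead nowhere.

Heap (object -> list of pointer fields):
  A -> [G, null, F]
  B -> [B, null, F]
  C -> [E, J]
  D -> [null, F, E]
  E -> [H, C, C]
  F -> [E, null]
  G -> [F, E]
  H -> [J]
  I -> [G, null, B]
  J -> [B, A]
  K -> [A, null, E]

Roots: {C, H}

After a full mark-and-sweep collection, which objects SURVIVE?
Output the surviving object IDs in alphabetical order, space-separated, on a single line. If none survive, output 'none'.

Answer: A B C E F G H J

Derivation:
Roots: C H
Mark C: refs=E J, marked=C
Mark H: refs=J, marked=C H
Mark E: refs=H C C, marked=C E H
Mark J: refs=B A, marked=C E H J
Mark B: refs=B null F, marked=B C E H J
Mark A: refs=G null F, marked=A B C E H J
Mark F: refs=E null, marked=A B C E F H J
Mark G: refs=F E, marked=A B C E F G H J
Unmarked (collected): D I K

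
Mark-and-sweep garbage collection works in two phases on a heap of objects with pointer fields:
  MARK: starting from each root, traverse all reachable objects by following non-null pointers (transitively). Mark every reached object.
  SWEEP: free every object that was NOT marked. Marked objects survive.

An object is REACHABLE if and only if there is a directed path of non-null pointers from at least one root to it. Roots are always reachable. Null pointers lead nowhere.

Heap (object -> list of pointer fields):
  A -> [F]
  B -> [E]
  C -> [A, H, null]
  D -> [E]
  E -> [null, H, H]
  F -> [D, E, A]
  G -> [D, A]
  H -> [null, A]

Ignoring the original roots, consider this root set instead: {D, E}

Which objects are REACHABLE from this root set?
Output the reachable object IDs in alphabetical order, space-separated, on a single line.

Roots: D E
Mark D: refs=E, marked=D
Mark E: refs=null H H, marked=D E
Mark H: refs=null A, marked=D E H
Mark A: refs=F, marked=A D E H
Mark F: refs=D E A, marked=A D E F H
Unmarked (collected): B C G

Answer: A D E F H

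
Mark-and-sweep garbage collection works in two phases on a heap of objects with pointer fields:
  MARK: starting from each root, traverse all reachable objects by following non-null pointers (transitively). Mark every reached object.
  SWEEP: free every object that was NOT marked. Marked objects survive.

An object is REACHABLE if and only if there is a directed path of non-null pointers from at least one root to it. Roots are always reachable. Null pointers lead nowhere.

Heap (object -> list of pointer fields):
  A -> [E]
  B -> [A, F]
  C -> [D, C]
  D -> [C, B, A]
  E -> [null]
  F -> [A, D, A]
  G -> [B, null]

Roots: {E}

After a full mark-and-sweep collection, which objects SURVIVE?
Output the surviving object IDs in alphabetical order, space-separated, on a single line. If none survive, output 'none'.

Answer: E

Derivation:
Roots: E
Mark E: refs=null, marked=E
Unmarked (collected): A B C D F G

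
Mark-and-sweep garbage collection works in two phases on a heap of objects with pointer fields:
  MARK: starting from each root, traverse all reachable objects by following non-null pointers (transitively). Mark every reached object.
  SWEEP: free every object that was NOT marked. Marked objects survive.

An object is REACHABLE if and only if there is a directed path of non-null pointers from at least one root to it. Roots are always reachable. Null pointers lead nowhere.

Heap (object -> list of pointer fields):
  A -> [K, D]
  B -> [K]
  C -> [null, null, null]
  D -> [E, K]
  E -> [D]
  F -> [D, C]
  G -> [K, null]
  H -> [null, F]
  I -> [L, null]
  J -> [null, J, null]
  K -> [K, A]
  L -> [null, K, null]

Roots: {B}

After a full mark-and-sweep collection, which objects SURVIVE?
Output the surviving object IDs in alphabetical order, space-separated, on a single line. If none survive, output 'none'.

Roots: B
Mark B: refs=K, marked=B
Mark K: refs=K A, marked=B K
Mark A: refs=K D, marked=A B K
Mark D: refs=E K, marked=A B D K
Mark E: refs=D, marked=A B D E K
Unmarked (collected): C F G H I J L

Answer: A B D E K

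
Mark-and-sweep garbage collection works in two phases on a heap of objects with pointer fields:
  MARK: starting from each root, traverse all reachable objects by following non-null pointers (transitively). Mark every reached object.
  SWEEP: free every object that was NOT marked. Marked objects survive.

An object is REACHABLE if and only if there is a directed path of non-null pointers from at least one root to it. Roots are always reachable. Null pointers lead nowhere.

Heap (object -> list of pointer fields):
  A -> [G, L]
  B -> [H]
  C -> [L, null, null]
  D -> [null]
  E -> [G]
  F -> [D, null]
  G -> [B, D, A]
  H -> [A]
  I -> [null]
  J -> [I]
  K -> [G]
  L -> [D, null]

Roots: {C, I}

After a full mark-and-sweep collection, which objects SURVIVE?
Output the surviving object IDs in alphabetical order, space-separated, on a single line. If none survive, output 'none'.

Roots: C I
Mark C: refs=L null null, marked=C
Mark I: refs=null, marked=C I
Mark L: refs=D null, marked=C I L
Mark D: refs=null, marked=C D I L
Unmarked (collected): A B E F G H J K

Answer: C D I L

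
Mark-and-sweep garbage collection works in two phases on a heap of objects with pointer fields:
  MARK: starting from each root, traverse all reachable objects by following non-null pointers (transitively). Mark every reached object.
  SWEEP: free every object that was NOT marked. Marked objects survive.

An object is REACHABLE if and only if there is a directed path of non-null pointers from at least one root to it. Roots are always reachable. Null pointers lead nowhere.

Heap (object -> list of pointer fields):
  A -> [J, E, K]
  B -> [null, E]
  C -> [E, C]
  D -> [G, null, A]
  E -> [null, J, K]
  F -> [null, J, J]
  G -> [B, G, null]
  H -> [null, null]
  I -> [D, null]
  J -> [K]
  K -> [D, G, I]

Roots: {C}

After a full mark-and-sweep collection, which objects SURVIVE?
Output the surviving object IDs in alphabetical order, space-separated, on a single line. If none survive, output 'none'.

Answer: A B C D E G I J K

Derivation:
Roots: C
Mark C: refs=E C, marked=C
Mark E: refs=null J K, marked=C E
Mark J: refs=K, marked=C E J
Mark K: refs=D G I, marked=C E J K
Mark D: refs=G null A, marked=C D E J K
Mark G: refs=B G null, marked=C D E G J K
Mark I: refs=D null, marked=C D E G I J K
Mark A: refs=J E K, marked=A C D E G I J K
Mark B: refs=null E, marked=A B C D E G I J K
Unmarked (collected): F H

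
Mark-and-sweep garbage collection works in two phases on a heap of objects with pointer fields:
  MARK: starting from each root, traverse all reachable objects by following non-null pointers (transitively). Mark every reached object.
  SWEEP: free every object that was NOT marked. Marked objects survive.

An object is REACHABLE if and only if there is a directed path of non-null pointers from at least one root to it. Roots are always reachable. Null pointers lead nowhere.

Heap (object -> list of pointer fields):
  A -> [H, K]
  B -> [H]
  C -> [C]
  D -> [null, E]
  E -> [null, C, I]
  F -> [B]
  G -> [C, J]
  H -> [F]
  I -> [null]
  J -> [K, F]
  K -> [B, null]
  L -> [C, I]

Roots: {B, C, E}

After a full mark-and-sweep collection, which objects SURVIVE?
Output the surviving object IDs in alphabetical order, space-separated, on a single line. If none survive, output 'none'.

Answer: B C E F H I

Derivation:
Roots: B C E
Mark B: refs=H, marked=B
Mark C: refs=C, marked=B C
Mark E: refs=null C I, marked=B C E
Mark H: refs=F, marked=B C E H
Mark I: refs=null, marked=B C E H I
Mark F: refs=B, marked=B C E F H I
Unmarked (collected): A D G J K L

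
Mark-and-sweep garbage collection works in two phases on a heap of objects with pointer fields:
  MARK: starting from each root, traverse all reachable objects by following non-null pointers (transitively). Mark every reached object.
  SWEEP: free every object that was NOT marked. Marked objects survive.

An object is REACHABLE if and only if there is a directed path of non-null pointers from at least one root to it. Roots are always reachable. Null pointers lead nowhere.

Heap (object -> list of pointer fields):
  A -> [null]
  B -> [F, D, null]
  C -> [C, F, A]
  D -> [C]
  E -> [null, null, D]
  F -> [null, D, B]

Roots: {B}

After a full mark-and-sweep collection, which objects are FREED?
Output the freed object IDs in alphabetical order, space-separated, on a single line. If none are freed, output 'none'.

Roots: B
Mark B: refs=F D null, marked=B
Mark F: refs=null D B, marked=B F
Mark D: refs=C, marked=B D F
Mark C: refs=C F A, marked=B C D F
Mark A: refs=null, marked=A B C D F
Unmarked (collected): E

Answer: E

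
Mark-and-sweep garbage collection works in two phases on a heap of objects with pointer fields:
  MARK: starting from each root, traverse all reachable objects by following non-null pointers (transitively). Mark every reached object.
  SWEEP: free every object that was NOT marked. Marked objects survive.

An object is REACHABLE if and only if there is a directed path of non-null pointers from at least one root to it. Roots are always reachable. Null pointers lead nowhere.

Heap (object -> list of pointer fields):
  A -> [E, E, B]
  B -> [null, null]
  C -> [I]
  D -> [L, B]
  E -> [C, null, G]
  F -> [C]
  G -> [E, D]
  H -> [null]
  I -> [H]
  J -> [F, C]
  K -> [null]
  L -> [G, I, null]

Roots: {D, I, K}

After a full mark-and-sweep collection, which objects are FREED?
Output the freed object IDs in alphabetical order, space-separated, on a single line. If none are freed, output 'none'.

Answer: A F J

Derivation:
Roots: D I K
Mark D: refs=L B, marked=D
Mark I: refs=H, marked=D I
Mark K: refs=null, marked=D I K
Mark L: refs=G I null, marked=D I K L
Mark B: refs=null null, marked=B D I K L
Mark H: refs=null, marked=B D H I K L
Mark G: refs=E D, marked=B D G H I K L
Mark E: refs=C null G, marked=B D E G H I K L
Mark C: refs=I, marked=B C D E G H I K L
Unmarked (collected): A F J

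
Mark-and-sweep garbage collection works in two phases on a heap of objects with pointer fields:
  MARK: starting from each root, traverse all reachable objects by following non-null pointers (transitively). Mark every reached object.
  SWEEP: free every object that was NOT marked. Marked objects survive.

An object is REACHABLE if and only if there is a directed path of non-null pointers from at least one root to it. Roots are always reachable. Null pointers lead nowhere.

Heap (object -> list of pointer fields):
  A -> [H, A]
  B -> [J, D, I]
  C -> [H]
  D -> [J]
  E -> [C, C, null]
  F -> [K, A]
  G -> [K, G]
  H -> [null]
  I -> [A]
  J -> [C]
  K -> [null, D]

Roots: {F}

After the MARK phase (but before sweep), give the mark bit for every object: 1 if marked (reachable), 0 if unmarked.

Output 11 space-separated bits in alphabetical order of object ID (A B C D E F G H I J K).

Answer: 1 0 1 1 0 1 0 1 0 1 1

Derivation:
Roots: F
Mark F: refs=K A, marked=F
Mark K: refs=null D, marked=F K
Mark A: refs=H A, marked=A F K
Mark D: refs=J, marked=A D F K
Mark H: refs=null, marked=A D F H K
Mark J: refs=C, marked=A D F H J K
Mark C: refs=H, marked=A C D F H J K
Unmarked (collected): B E G I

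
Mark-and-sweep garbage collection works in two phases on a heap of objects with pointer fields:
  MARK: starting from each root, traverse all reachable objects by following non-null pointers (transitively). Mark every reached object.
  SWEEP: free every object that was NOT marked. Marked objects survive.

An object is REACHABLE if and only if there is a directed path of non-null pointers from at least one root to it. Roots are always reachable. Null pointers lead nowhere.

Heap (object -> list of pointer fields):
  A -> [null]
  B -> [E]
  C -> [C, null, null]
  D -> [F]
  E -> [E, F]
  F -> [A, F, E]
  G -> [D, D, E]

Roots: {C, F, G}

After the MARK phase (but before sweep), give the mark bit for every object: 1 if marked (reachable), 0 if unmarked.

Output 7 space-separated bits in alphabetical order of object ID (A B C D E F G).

Answer: 1 0 1 1 1 1 1

Derivation:
Roots: C F G
Mark C: refs=C null null, marked=C
Mark F: refs=A F E, marked=C F
Mark G: refs=D D E, marked=C F G
Mark A: refs=null, marked=A C F G
Mark E: refs=E F, marked=A C E F G
Mark D: refs=F, marked=A C D E F G
Unmarked (collected): B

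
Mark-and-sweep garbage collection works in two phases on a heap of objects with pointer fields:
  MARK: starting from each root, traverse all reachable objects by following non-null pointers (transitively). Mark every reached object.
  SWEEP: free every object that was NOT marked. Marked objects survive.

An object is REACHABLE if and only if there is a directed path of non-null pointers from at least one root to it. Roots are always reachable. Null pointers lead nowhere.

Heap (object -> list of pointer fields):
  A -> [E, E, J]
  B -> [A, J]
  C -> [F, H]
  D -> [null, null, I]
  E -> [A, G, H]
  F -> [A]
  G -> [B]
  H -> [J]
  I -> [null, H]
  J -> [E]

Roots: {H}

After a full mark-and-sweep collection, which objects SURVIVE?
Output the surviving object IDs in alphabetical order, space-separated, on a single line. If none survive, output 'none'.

Roots: H
Mark H: refs=J, marked=H
Mark J: refs=E, marked=H J
Mark E: refs=A G H, marked=E H J
Mark A: refs=E E J, marked=A E H J
Mark G: refs=B, marked=A E G H J
Mark B: refs=A J, marked=A B E G H J
Unmarked (collected): C D F I

Answer: A B E G H J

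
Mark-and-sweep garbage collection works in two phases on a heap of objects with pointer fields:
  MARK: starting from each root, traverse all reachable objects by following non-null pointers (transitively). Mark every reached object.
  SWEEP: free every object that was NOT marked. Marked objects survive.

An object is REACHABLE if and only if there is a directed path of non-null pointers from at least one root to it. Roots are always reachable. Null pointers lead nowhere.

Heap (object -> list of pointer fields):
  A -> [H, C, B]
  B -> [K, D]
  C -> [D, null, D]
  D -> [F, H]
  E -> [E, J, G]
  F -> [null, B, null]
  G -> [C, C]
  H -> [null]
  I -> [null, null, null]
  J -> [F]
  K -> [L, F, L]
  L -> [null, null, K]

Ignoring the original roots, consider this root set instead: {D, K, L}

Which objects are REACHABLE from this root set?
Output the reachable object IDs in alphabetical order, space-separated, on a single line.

Roots: D K L
Mark D: refs=F H, marked=D
Mark K: refs=L F L, marked=D K
Mark L: refs=null null K, marked=D K L
Mark F: refs=null B null, marked=D F K L
Mark H: refs=null, marked=D F H K L
Mark B: refs=K D, marked=B D F H K L
Unmarked (collected): A C E G I J

Answer: B D F H K L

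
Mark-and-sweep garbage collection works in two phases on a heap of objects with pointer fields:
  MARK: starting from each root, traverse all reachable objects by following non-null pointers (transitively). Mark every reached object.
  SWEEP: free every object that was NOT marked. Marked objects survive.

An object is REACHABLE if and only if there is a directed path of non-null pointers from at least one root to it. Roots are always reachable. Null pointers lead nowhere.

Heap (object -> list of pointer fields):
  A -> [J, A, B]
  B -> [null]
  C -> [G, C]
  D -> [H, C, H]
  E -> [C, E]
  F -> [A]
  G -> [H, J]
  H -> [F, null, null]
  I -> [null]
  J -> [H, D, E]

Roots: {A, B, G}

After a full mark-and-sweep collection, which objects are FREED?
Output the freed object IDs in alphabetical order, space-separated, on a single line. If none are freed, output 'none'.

Roots: A B G
Mark A: refs=J A B, marked=A
Mark B: refs=null, marked=A B
Mark G: refs=H J, marked=A B G
Mark J: refs=H D E, marked=A B G J
Mark H: refs=F null null, marked=A B G H J
Mark D: refs=H C H, marked=A B D G H J
Mark E: refs=C E, marked=A B D E G H J
Mark F: refs=A, marked=A B D E F G H J
Mark C: refs=G C, marked=A B C D E F G H J
Unmarked (collected): I

Answer: I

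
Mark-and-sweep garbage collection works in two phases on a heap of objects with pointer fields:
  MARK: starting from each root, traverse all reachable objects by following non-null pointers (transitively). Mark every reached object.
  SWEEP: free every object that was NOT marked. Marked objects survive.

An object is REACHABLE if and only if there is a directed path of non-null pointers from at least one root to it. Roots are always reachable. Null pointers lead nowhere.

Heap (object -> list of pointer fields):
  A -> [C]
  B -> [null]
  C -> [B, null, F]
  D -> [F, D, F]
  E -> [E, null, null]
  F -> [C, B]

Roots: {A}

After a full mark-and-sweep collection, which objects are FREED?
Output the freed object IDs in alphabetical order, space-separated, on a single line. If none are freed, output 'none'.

Roots: A
Mark A: refs=C, marked=A
Mark C: refs=B null F, marked=A C
Mark B: refs=null, marked=A B C
Mark F: refs=C B, marked=A B C F
Unmarked (collected): D E

Answer: D E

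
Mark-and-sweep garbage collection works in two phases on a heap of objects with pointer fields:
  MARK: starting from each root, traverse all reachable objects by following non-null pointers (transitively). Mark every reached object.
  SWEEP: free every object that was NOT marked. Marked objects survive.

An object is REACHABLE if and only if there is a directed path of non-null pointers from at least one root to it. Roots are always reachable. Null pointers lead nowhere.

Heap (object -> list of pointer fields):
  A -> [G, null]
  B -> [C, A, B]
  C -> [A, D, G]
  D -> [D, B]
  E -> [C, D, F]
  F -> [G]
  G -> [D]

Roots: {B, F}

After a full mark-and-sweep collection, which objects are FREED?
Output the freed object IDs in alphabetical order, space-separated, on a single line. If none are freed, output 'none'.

Roots: B F
Mark B: refs=C A B, marked=B
Mark F: refs=G, marked=B F
Mark C: refs=A D G, marked=B C F
Mark A: refs=G null, marked=A B C F
Mark G: refs=D, marked=A B C F G
Mark D: refs=D B, marked=A B C D F G
Unmarked (collected): E

Answer: E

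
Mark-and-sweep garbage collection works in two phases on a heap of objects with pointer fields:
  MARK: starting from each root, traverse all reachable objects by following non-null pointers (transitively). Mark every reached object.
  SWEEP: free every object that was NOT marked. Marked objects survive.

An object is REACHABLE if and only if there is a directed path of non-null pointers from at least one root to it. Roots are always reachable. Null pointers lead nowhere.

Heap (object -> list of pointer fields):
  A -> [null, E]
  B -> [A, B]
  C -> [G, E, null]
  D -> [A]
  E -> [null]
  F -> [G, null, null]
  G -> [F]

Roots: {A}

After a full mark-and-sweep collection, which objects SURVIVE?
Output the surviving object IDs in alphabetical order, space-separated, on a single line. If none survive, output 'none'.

Answer: A E

Derivation:
Roots: A
Mark A: refs=null E, marked=A
Mark E: refs=null, marked=A E
Unmarked (collected): B C D F G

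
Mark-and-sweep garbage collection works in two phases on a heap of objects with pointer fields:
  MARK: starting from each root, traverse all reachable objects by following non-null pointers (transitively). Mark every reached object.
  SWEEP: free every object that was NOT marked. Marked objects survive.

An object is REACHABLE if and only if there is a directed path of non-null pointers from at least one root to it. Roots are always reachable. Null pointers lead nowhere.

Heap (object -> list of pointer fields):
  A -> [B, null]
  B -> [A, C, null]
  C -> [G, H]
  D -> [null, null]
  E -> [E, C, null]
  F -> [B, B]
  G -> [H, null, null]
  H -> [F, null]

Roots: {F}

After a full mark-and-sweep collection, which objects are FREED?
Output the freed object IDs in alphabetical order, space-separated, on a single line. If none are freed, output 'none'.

Roots: F
Mark F: refs=B B, marked=F
Mark B: refs=A C null, marked=B F
Mark A: refs=B null, marked=A B F
Mark C: refs=G H, marked=A B C F
Mark G: refs=H null null, marked=A B C F G
Mark H: refs=F null, marked=A B C F G H
Unmarked (collected): D E

Answer: D E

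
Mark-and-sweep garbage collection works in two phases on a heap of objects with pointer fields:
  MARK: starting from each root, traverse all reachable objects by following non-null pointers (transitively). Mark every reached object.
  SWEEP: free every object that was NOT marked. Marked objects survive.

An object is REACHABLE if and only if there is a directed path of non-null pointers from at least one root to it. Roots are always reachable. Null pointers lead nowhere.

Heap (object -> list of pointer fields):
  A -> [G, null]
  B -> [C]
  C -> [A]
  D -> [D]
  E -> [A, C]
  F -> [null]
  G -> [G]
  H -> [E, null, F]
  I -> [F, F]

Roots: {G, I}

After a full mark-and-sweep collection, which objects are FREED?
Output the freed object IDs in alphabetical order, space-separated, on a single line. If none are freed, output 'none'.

Roots: G I
Mark G: refs=G, marked=G
Mark I: refs=F F, marked=G I
Mark F: refs=null, marked=F G I
Unmarked (collected): A B C D E H

Answer: A B C D E H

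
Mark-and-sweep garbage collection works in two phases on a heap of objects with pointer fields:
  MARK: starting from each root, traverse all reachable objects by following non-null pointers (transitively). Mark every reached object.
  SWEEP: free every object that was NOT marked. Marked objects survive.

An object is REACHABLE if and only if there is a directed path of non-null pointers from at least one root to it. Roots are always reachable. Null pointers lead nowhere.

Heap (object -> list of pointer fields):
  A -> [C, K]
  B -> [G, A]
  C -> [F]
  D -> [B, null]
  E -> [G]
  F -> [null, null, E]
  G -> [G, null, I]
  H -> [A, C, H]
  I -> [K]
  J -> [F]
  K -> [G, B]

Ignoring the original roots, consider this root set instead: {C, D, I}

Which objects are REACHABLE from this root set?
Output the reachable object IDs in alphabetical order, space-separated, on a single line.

Roots: C D I
Mark C: refs=F, marked=C
Mark D: refs=B null, marked=C D
Mark I: refs=K, marked=C D I
Mark F: refs=null null E, marked=C D F I
Mark B: refs=G A, marked=B C D F I
Mark K: refs=G B, marked=B C D F I K
Mark E: refs=G, marked=B C D E F I K
Mark G: refs=G null I, marked=B C D E F G I K
Mark A: refs=C K, marked=A B C D E F G I K
Unmarked (collected): H J

Answer: A B C D E F G I K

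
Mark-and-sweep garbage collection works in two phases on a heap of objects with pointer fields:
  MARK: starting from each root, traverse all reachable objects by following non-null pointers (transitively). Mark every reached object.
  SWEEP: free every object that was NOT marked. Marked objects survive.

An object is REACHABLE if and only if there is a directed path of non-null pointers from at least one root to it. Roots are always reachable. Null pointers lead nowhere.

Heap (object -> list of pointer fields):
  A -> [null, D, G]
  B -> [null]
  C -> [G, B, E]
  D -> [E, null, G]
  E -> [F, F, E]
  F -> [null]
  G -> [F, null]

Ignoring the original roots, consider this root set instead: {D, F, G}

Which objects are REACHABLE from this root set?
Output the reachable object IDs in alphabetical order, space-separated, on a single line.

Answer: D E F G

Derivation:
Roots: D F G
Mark D: refs=E null G, marked=D
Mark F: refs=null, marked=D F
Mark G: refs=F null, marked=D F G
Mark E: refs=F F E, marked=D E F G
Unmarked (collected): A B C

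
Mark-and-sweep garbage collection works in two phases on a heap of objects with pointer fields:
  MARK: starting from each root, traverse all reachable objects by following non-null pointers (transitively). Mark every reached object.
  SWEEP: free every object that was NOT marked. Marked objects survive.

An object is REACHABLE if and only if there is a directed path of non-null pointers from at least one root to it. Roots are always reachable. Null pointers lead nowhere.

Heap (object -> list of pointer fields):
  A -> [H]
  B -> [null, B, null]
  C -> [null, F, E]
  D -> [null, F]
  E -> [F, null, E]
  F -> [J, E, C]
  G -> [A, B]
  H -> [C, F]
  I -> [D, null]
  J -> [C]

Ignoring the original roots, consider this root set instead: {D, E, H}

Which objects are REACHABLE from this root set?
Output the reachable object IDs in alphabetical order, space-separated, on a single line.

Answer: C D E F H J

Derivation:
Roots: D E H
Mark D: refs=null F, marked=D
Mark E: refs=F null E, marked=D E
Mark H: refs=C F, marked=D E H
Mark F: refs=J E C, marked=D E F H
Mark C: refs=null F E, marked=C D E F H
Mark J: refs=C, marked=C D E F H J
Unmarked (collected): A B G I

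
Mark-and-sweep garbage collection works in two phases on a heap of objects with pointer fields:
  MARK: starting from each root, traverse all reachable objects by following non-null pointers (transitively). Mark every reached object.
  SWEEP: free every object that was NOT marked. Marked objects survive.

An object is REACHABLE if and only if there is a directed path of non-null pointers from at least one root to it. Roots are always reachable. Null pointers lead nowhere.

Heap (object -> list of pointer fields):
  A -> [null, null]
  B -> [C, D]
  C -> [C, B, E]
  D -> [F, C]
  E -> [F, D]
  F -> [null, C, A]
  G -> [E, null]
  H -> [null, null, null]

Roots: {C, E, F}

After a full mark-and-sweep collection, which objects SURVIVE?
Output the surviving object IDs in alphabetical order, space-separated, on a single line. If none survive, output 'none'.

Answer: A B C D E F

Derivation:
Roots: C E F
Mark C: refs=C B E, marked=C
Mark E: refs=F D, marked=C E
Mark F: refs=null C A, marked=C E F
Mark B: refs=C D, marked=B C E F
Mark D: refs=F C, marked=B C D E F
Mark A: refs=null null, marked=A B C D E F
Unmarked (collected): G H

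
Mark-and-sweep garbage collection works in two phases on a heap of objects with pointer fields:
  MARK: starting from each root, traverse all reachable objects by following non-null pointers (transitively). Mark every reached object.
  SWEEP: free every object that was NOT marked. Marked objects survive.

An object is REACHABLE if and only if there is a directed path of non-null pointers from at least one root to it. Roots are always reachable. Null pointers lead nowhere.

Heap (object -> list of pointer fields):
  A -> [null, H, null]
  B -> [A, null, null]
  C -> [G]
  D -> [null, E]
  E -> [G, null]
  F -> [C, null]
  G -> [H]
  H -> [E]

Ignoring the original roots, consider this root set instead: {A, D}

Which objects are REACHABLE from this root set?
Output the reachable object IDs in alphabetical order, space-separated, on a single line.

Answer: A D E G H

Derivation:
Roots: A D
Mark A: refs=null H null, marked=A
Mark D: refs=null E, marked=A D
Mark H: refs=E, marked=A D H
Mark E: refs=G null, marked=A D E H
Mark G: refs=H, marked=A D E G H
Unmarked (collected): B C F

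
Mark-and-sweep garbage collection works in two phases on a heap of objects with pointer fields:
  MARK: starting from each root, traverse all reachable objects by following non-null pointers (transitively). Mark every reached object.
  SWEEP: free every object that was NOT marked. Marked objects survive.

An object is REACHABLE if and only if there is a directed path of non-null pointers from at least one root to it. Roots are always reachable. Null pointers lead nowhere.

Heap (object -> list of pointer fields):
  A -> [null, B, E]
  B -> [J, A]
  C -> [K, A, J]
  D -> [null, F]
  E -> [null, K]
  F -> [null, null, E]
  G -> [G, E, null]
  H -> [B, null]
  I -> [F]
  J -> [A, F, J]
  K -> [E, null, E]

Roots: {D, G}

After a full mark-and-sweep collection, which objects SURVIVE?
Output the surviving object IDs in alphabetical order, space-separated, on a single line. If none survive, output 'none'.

Answer: D E F G K

Derivation:
Roots: D G
Mark D: refs=null F, marked=D
Mark G: refs=G E null, marked=D G
Mark F: refs=null null E, marked=D F G
Mark E: refs=null K, marked=D E F G
Mark K: refs=E null E, marked=D E F G K
Unmarked (collected): A B C H I J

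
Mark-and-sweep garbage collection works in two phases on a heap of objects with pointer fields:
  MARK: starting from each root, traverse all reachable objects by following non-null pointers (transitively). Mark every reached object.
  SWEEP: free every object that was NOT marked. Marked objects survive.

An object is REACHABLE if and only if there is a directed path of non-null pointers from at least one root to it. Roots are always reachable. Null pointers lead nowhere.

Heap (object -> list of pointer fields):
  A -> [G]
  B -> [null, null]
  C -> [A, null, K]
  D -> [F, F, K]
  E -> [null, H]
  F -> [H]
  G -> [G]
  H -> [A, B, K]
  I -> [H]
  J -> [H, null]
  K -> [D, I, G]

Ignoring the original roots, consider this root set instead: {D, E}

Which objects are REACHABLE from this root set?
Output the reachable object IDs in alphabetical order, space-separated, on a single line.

Answer: A B D E F G H I K

Derivation:
Roots: D E
Mark D: refs=F F K, marked=D
Mark E: refs=null H, marked=D E
Mark F: refs=H, marked=D E F
Mark K: refs=D I G, marked=D E F K
Mark H: refs=A B K, marked=D E F H K
Mark I: refs=H, marked=D E F H I K
Mark G: refs=G, marked=D E F G H I K
Mark A: refs=G, marked=A D E F G H I K
Mark B: refs=null null, marked=A B D E F G H I K
Unmarked (collected): C J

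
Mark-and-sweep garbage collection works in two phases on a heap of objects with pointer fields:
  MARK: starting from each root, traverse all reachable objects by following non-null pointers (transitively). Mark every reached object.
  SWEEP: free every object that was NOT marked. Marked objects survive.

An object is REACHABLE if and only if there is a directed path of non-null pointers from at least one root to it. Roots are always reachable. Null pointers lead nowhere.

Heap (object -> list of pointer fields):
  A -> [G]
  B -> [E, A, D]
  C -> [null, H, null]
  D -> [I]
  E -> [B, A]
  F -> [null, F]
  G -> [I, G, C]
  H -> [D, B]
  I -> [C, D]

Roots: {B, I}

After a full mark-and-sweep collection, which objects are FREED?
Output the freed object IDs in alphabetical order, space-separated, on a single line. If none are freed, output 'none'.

Roots: B I
Mark B: refs=E A D, marked=B
Mark I: refs=C D, marked=B I
Mark E: refs=B A, marked=B E I
Mark A: refs=G, marked=A B E I
Mark D: refs=I, marked=A B D E I
Mark C: refs=null H null, marked=A B C D E I
Mark G: refs=I G C, marked=A B C D E G I
Mark H: refs=D B, marked=A B C D E G H I
Unmarked (collected): F

Answer: F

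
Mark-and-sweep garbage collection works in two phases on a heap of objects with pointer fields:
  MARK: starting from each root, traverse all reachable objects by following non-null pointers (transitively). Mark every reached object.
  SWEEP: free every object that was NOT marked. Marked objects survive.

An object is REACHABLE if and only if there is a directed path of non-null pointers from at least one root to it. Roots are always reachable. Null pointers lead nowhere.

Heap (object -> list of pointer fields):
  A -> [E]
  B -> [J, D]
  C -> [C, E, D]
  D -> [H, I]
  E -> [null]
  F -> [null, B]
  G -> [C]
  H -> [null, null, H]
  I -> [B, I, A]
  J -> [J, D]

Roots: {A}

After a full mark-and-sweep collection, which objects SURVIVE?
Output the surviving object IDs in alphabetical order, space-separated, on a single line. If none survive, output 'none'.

Answer: A E

Derivation:
Roots: A
Mark A: refs=E, marked=A
Mark E: refs=null, marked=A E
Unmarked (collected): B C D F G H I J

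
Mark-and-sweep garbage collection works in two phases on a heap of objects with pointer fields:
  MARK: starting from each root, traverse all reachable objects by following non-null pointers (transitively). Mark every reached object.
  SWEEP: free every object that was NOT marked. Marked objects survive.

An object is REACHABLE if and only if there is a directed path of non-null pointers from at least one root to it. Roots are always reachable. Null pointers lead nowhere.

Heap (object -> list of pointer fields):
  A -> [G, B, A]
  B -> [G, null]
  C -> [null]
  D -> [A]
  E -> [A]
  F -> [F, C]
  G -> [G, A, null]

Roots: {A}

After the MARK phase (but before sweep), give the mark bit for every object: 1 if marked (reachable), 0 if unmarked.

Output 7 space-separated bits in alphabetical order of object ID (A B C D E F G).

Answer: 1 1 0 0 0 0 1

Derivation:
Roots: A
Mark A: refs=G B A, marked=A
Mark G: refs=G A null, marked=A G
Mark B: refs=G null, marked=A B G
Unmarked (collected): C D E F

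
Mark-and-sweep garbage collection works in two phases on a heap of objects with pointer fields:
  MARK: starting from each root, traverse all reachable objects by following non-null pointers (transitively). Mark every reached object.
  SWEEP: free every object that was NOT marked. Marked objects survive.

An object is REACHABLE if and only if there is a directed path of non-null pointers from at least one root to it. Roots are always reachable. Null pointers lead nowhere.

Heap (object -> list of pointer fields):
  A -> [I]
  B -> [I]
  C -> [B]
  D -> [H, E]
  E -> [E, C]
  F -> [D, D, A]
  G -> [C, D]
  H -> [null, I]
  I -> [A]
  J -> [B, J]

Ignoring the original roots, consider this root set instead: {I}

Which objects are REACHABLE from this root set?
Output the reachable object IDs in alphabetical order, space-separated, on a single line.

Answer: A I

Derivation:
Roots: I
Mark I: refs=A, marked=I
Mark A: refs=I, marked=A I
Unmarked (collected): B C D E F G H J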